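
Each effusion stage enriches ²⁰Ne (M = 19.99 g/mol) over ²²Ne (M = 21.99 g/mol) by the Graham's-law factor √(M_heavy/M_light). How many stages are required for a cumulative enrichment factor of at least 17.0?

Per stage α = (21.99/19.99)^(1/2) = 1.10005^0.5, giving ln α = 0.04768.
Need α^N ≥ 17.0 ⇒ N ≥ ln(17.0) / ln α = 2.833 / 0.04768 = 59.42.
So at least 60 stages are needed.

60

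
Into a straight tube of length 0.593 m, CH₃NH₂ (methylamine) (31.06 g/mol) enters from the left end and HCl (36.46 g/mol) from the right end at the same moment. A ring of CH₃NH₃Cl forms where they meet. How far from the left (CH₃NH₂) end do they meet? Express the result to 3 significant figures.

0.308 m

In equal time, each gas travels a distance ∝ its rate ∝ 1/√M, so d_CH₃NH₂/d_HCl = √(M_HCl/M_CH₃NH₂) = √(36.46/31.06) = 1.083.
With d_CH₃NH₂ + d_HCl = 0.593 m, d_HCl = 0.593/(1 + 1.083) = 0.2846 m.
d_CH₃NH₂ = 0.593 − 0.2846 = 0.308 m.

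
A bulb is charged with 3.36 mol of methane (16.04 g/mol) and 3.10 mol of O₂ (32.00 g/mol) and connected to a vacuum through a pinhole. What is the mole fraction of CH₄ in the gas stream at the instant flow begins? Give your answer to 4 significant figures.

0.6049

Each component's effusion rate ∝ (its partial pressure)·(1/√M) ∝ n_i/√M_i.
Mole fraction of CH₄ in the effusate = (n_CH₄/√M_CH₄) / (n_CH₄/√M_CH₄ + n_O₂/√M_O₂)
= (3.36/√16.04) / (3.36/√16.04 + 3.10/√32.00) = 0.8390/(0.8390 + 0.5480) = 0.6049.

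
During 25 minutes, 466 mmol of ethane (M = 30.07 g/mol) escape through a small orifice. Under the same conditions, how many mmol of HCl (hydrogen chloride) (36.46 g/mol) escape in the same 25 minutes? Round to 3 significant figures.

From Graham's law, rate_HCl/rate_C₂H₆ = √(M_C₂H₆/M_HCl) = √(30.07/36.46) = √0.8247 = 0.9082.
So the amount for HCl is 466 × 0.9082 = 423 mmol.

423 mmol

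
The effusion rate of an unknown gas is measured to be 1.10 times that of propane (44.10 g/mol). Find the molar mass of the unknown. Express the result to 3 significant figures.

By Graham's law, rate_X/rate_C₃H₈ = √(M_C₃H₈/M_X).
1.10 = √(44.10/M_X)
M_X = 44.10 / 1.10² = 44.10 / 1.210 = 36.4 g/mol

36.4 g/mol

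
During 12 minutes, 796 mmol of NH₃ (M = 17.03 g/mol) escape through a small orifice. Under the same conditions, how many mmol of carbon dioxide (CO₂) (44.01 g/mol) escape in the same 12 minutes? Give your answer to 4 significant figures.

Graham's law gives rate_CO₂/rate_NH₃ = √(M_NH₃/M_CO₂) = √(17.03/44.01) = √0.3870 = 0.6221.
So the amount for CO₂ is 796 × 0.6221 = 495.2 mmol.

495.2 mmol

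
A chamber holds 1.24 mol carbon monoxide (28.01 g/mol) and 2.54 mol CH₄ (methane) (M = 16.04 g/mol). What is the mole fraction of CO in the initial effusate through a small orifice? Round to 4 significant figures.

0.2698

Each component's effusion rate ∝ (its partial pressure)·(1/√M) ∝ n_i/√M_i.
x_CO(eff) = (n_CO/√M_CO) / (n_CO/√M_CO + n_CH₄/√M_CH₄)
= (1.24/√28.01) / (1.24/√28.01 + 2.54/√16.04) = 0.2343/(0.2343 + 0.6342) = 0.2698.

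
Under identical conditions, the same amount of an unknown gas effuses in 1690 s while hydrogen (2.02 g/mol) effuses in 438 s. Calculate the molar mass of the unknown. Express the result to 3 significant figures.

30.1 g/mol

By Graham's law, t_X/t_H₂ = √(M_X/M_H₂).
1690/438 = 3.858 = √(M_X/2.02)
M_X = 2.02 × 3.858² = 2.02 × 14.89 = 30.1 g/mol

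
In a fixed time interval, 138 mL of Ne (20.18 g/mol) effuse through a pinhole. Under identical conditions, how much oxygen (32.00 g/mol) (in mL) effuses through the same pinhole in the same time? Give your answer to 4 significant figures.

109.6 mL

Graham's law gives rate_O₂/rate_Ne = √(M_Ne/M_O₂) = √(20.18/32.00) = √0.6306 = 0.7941.
So the volume for O₂ is 138 × 0.7941 = 109.6 mL.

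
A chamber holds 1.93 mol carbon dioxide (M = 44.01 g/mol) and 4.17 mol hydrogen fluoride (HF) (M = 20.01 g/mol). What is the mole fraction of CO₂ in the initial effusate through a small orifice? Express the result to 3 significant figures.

0.238

Rate_i ∝ x_i/√M_i (Graham's law weighted by mole fraction), so the effusate composition follows n_i/√M_i.
x_CO₂(eff) = (n_CO₂/√M_CO₂) / (n_CO₂/√M_CO₂ + n_HF/√M_HF)
= (1.93/√44.01) / (1.93/√44.01 + 4.17/√20.01) = 0.2909/(0.2909 + 0.9322) = 0.238.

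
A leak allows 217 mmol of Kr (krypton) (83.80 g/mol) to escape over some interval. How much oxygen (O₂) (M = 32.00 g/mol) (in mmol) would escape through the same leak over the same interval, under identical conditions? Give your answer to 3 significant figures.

From Graham's law, rate_O₂/rate_Kr = √(M_Kr/M_O₂) = √(83.80/32.00) = √2.619 = 1.618.
So the amount for O₂ is 217 × 1.618 = 351 mmol.

351 mmol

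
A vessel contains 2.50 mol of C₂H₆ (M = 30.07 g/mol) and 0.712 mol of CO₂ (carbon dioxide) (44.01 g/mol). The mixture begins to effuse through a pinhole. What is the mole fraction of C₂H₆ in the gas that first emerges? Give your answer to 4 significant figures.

Rate_i ∝ x_i/√M_i (Graham's law weighted by mole fraction), so the effusate composition follows n_i/√M_i.
So x_C₂H₆ in the escaping gas = (n_C₂H₆/√M_C₂H₆) / Σ(n_i/√M_i)
= (2.50/√30.07) / (2.50/√30.07 + 0.712/√44.01) = 0.4559/(0.4559 + 0.1073) = 0.8094.

0.8094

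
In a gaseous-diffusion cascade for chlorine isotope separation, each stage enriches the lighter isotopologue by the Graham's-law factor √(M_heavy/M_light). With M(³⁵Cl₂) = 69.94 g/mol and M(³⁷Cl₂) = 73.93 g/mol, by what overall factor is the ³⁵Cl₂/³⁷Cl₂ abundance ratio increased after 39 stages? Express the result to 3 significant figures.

Overall factor = α^39 with α = √(73.93/69.94), i.e. (73.93/69.94)^(39/2).
= 1.05705^(39/2) = 2.95.

2.95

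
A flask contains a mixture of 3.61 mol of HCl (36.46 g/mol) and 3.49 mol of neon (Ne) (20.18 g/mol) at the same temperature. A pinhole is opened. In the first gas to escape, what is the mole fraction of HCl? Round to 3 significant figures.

0.435

Effusion rate of each component ∝ n_i/√M_i (partial pressure × 1/√M).
x_HCl(eff) = (n_HCl/√M_HCl) / (n_HCl/√M_HCl + n_Ne/√M_Ne)
= (3.61/√36.46) / (3.61/√36.46 + 3.49/√20.18) = 0.5979/(0.5979 + 0.7769) = 0.435.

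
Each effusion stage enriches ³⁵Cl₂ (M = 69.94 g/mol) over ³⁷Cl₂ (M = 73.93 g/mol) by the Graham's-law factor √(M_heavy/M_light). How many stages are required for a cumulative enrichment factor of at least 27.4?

With α = √(73.93/69.94) per stage, ln α = ½ ln(1.05705) = 0.02774.
Need α^N ≥ 27.4 ⇒ N ≥ ln(27.4) / ln α = 3.311 / 0.02774 = 119.34.
Minimum whole number of stages: N = 120.

120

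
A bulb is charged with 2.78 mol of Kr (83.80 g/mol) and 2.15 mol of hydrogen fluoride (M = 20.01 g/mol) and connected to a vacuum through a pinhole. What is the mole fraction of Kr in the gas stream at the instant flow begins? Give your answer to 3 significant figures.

Rate_i ∝ x_i/√M_i (Graham's law weighted by mole fraction), so the effusate composition follows n_i/√M_i.
Mole fraction of Kr in the effusate = (n_Kr/√M_Kr) / (n_Kr/√M_Kr + n_HF/√M_HF)
= (2.78/√83.80) / (2.78/√83.80 + 2.15/√20.01) = 0.3037/(0.3037 + 0.4806) = 0.387.

0.387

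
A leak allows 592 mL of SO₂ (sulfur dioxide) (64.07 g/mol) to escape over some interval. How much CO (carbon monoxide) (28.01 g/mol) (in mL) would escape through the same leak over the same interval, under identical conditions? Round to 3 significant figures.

895 mL

From Graham's law, rate_CO/rate_SO₂ = √(M_SO₂/M_CO) = √(64.07/28.01) = √2.287 = 1.512.
So the volume for CO is 592 × 1.512 = 895 mL.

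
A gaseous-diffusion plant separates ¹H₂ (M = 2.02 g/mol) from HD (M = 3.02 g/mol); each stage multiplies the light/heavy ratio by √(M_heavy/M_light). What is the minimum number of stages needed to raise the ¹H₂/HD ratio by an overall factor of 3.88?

Single-stage factor α = √(3.02/2.02), so ln α = ½ ln(1.49505) = 0.2011.
Need α^N ≥ 3.88 ⇒ N ≥ ln(3.88) / ln α = 1.356 / 0.2011 = 6.74.
Rounding up, N = 7 stages.

7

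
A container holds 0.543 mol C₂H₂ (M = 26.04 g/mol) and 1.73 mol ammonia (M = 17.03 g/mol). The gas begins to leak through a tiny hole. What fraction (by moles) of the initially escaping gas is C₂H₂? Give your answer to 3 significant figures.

Rate_i ∝ x_i/√M_i (Graham's law weighted by mole fraction), so the effusate composition follows n_i/√M_i.
Mole fraction of C₂H₂ in the effusate = (n_C₂H₂/√M_C₂H₂) / (n_C₂H₂/√M_C₂H₂ + n_NH₃/√M_NH₃)
= (0.543/√26.04) / (0.543/√26.04 + 1.73/√17.03) = 0.1064/(0.1064 + 0.4192) = 0.202.

0.202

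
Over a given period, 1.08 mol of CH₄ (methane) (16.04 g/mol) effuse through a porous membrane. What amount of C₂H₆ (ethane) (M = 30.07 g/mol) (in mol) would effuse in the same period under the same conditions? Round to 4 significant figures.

0.7888 mol

By Graham's law, rate_C₂H₆/rate_CH₄ = √(M_CH₄/M_C₂H₆) = √(16.04/30.07) = √0.5334 = 0.7304.
So the amount for C₂H₆ is 1.08 × 0.7304 = 0.7888 mol.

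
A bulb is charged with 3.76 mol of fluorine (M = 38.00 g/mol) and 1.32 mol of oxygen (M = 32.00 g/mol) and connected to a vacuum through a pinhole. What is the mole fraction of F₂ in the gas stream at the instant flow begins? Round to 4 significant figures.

0.7233

The effusion rate of species i is ∝ p_i/√M_i ∝ n_i/√M_i.
So x_F₂ in the escaping gas = (n_F₂/√M_F₂) / Σ(n_i/√M_i)
= (3.76/√38.00) / (3.76/√38.00 + 1.32/√32.00) = 0.6100/(0.6100 + 0.2333) = 0.7233.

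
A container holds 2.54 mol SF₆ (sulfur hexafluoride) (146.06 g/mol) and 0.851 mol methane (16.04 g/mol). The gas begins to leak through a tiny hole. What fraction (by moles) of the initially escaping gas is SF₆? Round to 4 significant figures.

The effusion rate of species i is ∝ p_i/√M_i ∝ n_i/√M_i.
So x_SF₆ in the escaping gas = (n_SF₆/√M_SF₆) / Σ(n_i/√M_i)
= (2.54/√146.06) / (2.54/√146.06 + 0.851/√16.04) = 0.2102/(0.2102 + 0.2125) = 0.4973.

0.4973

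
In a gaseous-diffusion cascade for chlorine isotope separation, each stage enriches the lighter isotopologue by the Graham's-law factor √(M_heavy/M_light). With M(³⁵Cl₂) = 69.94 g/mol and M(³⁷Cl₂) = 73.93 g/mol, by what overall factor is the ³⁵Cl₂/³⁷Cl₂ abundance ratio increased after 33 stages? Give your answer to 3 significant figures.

2.50

After 33 stages the ratio has grown by (√(73.93/69.94))^33 = (73.93/69.94)^(33/2).
= 1.05705^(33/2) = 2.50.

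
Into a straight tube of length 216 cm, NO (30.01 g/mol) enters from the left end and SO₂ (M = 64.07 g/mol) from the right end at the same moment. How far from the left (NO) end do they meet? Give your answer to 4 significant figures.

128.2 cm

Graham's law gives d_NO/d_SO₂ = rate_NO/rate_SO₂ = √(M_SO₂/M_NO) = √(64.07/30.01) = 1.461.
With d_NO + d_SO₂ = 216 cm, d_SO₂ = 216/(1 + 1.461) = 87.76 cm.
d_NO = 216 − 87.76 = 128.2 cm.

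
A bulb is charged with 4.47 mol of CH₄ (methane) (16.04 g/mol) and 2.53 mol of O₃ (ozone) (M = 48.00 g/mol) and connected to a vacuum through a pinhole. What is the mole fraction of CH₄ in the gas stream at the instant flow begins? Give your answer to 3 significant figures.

0.753

The effusion rate of species i is ∝ p_i/√M_i ∝ n_i/√M_i.
Mole fraction of CH₄ in the effusate = (n_CH₄/√M_CH₄) / (n_CH₄/√M_CH₄ + n_O₃/√M_O₃)
= (4.47/√16.04) / (4.47/√16.04 + 2.53/√48.00) = 1.116/(1.116 + 0.3652) = 0.753.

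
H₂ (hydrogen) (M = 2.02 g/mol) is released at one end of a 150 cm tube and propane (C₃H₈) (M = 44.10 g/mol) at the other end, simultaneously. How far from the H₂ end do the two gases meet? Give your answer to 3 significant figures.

124 cm

In equal time, each gas travels a distance ∝ its rate ∝ 1/√M, so d_H₂/d_C₃H₈ = √(M_C₃H₈/M_H₂) = √(44.10/2.02) = 4.672.
With d_H₂ + d_C₃H₈ = 150 cm, d_C₃H₈ = 150/(1 + 4.672) = 26.44 cm.
d_H₂ = 150 − 26.44 = 124 cm.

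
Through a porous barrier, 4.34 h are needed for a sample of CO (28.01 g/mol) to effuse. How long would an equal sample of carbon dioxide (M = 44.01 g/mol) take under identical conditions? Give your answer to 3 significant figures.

Graham's law gives t_CO₂/t_CO = √(M_CO₂/M_CO) = √(44.01/28.01) = √1.571 = 1.253.
So the time for CO₂ is 4.34 × 1.253 = 5.44 h.

5.44 h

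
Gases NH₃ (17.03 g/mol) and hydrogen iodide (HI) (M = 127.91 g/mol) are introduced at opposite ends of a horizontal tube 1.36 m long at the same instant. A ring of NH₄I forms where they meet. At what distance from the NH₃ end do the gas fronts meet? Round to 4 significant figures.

In equal time, each gas travels a distance ∝ its rate ∝ 1/√M, so d_NH₃/d_HI = √(M_HI/M_NH₃) = √(127.91/17.03) = 2.741.
With d_NH₃ + d_HI = 1.36 m, d_HI = 1.36/(1 + 2.741) = 0.3636 m.
d_NH₃ = 1.36 − 0.3636 = 0.9964 m.

0.9964 m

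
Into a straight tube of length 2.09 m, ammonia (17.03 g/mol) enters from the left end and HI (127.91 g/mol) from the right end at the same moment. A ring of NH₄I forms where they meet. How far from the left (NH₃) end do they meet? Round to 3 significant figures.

1.53 m

Graham's law gives d_NH₃/d_HI = rate_NH₃/rate_HI = √(M_HI/M_NH₃) = √(127.91/17.03) = 2.741.
With d_NH₃ + d_HI = 2.09 m, d_HI = 2.09/(1 + 2.741) = 0.5587 m.
d_NH₃ = 2.09 − 0.5587 = 1.53 m.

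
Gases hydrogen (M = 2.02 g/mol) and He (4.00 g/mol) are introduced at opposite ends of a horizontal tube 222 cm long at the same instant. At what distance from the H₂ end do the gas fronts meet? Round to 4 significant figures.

129.8 cm

Distances travelled in equal time are proportional to diffusion rates, so d_H₂/d_He = √(M_He/M_H₂) = √(4.00/2.02) = 1.407.
With d_H₂ + d_He = 222 cm, d_He = 222/(1 + 1.407) = 92.22 cm.
d_H₂ = 222 − 92.22 = 129.8 cm.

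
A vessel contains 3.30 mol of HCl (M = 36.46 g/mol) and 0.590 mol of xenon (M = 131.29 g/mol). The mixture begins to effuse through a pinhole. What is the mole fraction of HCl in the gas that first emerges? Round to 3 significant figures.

0.914

Each component's effusion rate ∝ (its partial pressure)·(1/√M) ∝ n_i/√M_i.
Mole fraction of HCl in the effusate = (n_HCl/√M_HCl) / (n_HCl/√M_HCl + n_Xe/√M_Xe)
= (3.30/√36.46) / (3.30/√36.46 + 0.590/√131.29) = 0.5465/(0.5465 + 0.05149) = 0.914.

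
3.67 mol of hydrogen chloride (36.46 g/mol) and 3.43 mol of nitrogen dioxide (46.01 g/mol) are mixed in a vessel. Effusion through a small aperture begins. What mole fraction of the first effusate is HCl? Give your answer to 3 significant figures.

0.546

Effusion rate of each component ∝ n_i/√M_i (partial pressure × 1/√M).
Mole fraction of HCl in the effusate = (n_HCl/√M_HCl) / (n_HCl/√M_HCl + n_NO₂/√M_NO₂)
= (3.67/√36.46) / (3.67/√36.46 + 3.43/√46.01) = 0.6078/(0.6078 + 0.5057) = 0.546.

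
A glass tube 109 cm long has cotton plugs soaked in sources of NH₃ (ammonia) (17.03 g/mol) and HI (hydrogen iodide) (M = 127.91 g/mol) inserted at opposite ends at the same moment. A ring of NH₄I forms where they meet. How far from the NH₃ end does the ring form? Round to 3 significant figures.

Distances travelled in equal time are proportional to diffusion rates, so d_NH₃/d_HI = √(M_HI/M_NH₃) = √(127.91/17.03) = 2.741.
With d_NH₃ + d_HI = 109 cm, d_HI = 109/(1 + 2.741) = 29.14 cm.
d_NH₃ = 109 − 29.14 = 79.9 cm.

79.9 cm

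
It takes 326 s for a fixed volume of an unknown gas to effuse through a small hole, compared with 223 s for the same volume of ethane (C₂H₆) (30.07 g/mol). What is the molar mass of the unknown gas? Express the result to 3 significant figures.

Graham's law gives t_X/t_C₂H₆ = √(M_X/M_C₂H₆).
326/223 = 1.462 = √(M_X/30.07)
M_X = 30.07 × 1.462² = 30.07 × 2.137 = 64.3 g/mol

64.3 g/mol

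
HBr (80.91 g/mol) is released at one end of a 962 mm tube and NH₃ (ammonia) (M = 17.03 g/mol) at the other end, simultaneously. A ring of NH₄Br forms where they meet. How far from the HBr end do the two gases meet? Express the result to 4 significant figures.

In equal time, each gas travels a distance ∝ its rate ∝ 1/√M, so d_HBr/d_NH₃ = √(M_NH₃/M_HBr) = √(17.03/80.91) = 0.4588.
With d_HBr + d_NH₃ = 962 mm, d_NH₃ = 962/(1 + 0.4588) = 659.5 mm.
d_HBr = 962 − 659.5 = 302.5 mm.

302.5 mm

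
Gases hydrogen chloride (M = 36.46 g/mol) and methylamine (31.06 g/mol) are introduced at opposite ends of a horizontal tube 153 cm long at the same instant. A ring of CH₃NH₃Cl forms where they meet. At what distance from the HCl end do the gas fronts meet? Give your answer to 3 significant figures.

Distances travelled in equal time are proportional to diffusion rates, so d_HCl/d_CH₃NH₂ = √(M_CH₃NH₂/M_HCl) = √(31.06/36.46) = 0.9230.
With d_HCl + d_CH₃NH₂ = 153 cm, d_CH₃NH₂ = 153/(1 + 0.9230) = 79.56 cm.
d_HCl = 153 − 79.56 = 73.4 cm.

73.4 cm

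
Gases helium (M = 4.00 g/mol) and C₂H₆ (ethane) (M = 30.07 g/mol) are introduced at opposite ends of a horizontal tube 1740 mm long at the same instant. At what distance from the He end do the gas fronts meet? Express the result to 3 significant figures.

1270 mm

Distances travelled in equal time are proportional to diffusion rates, so d_He/d_C₂H₆ = √(M_C₂H₆/M_He) = √(30.07/4.00) = 2.742.
With d_He + d_C₂H₆ = 1740 mm, d_C₂H₆ = 1740/(1 + 2.742) = 465.0 mm.
d_He = 1740 − 465.0 = 1270 mm.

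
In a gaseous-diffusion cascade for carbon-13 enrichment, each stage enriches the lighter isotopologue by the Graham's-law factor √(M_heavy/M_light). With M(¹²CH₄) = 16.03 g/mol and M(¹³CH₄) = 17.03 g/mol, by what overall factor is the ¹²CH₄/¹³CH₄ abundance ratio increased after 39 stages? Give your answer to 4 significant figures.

After 39 stages the ratio has grown by (√(17.03/16.03))^39 = (17.03/16.03)^(39/2).
= 1.06238^(39/2) = 3.254.

3.254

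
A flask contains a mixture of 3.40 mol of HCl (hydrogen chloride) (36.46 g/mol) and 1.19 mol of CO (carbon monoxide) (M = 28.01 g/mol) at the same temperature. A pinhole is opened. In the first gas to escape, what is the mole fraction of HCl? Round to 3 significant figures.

Rate_i ∝ x_i/√M_i (Graham's law weighted by mole fraction), so the effusate composition follows n_i/√M_i.
Mole fraction of HCl in the effusate = (n_HCl/√M_HCl) / (n_HCl/√M_HCl + n_CO/√M_CO)
= (3.40/√36.46) / (3.40/√36.46 + 1.19/√28.01) = 0.5631/(0.5631 + 0.2248) = 0.715.

0.715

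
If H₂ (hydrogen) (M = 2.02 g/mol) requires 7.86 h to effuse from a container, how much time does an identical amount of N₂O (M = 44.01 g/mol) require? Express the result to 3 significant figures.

By Graham's law, t_N₂O/t_H₂ = √(M_N₂O/M_H₂) = √(44.01/2.02) = √21.79 = 4.668.
So the time for N₂O is 7.86 × 4.668 = 36.7 h.

36.7 h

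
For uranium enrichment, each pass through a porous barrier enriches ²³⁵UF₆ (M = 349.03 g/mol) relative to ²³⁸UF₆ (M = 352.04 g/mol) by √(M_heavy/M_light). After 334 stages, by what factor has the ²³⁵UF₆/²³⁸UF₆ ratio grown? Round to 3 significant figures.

4.20

Overall factor = α^334 with α = √(352.04/349.03), i.e. (352.04/349.03)^(334/2).
= 1.00862^167 = 4.20.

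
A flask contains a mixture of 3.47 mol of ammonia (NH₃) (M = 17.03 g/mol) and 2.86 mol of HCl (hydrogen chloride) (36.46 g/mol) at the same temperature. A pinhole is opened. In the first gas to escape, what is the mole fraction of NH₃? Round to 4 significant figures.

Effusion rate of each component ∝ n_i/√M_i (partial pressure × 1/√M).
Mole fraction of NH₃ in the effusate = (n_NH₃/√M_NH₃) / (n_NH₃/√M_NH₃ + n_HCl/√M_HCl)
= (3.47/√17.03) / (3.47/√17.03 + 2.86/√36.46) = 0.8409/(0.8409 + 0.4737) = 0.6397.

0.6397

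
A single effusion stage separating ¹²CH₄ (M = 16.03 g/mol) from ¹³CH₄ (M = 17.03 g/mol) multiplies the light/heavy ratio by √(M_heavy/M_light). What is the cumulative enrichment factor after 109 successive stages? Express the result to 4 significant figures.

Each stage multiplies the ratio by α = √(17.03/16.03), so after 109 stages the overall factor is α^109 = (17.03/16.03)^(109/2).
= 1.06238^(109/2) = 27.06.

27.06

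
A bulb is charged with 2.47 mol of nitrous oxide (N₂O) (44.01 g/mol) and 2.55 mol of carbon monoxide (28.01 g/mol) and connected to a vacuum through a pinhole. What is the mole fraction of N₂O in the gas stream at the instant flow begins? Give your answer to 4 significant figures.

Rate_i ∝ x_i/√M_i (Graham's law weighted by mole fraction), so the effusate composition follows n_i/√M_i.
So x_N₂O in the escaping gas = (n_N₂O/√M_N₂O) / Σ(n_i/√M_i)
= (2.47/√44.01) / (2.47/√44.01 + 2.55/√28.01) = 0.3723/(0.3723 + 0.4818) = 0.4359.

0.4359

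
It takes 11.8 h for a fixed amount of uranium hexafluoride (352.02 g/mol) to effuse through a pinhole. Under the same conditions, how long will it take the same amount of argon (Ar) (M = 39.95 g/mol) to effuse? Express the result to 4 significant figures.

3.975 h

Since effusion rate ∝ 1/√M, t_Ar/t_UF₆ = √(M_Ar/M_UF₆) = √(39.95/352.02) = √0.1135 = 0.3369.
So the time for Ar is 11.8 × 0.3369 = 3.975 h.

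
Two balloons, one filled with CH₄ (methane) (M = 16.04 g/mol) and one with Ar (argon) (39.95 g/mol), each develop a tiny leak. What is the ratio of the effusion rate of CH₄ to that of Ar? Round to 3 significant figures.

1.58

Since effusion rate ∝ 1/√M, rate_CH₄/rate_Ar = √(M_Ar/M_CH₄) = √(39.95/16.04) = √2.491 = 1.58.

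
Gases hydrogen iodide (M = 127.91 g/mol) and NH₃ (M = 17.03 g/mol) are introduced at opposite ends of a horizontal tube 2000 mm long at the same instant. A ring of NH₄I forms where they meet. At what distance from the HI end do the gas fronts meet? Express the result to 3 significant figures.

Graham's law gives d_HI/d_NH₃ = rate_HI/rate_NH₃ = √(M_NH₃/M_HI) = √(17.03/127.91) = 0.3649.
With d_HI + d_NH₃ = 2000 mm, d_NH₃ = 2000/(1 + 0.3649) = 1465 mm.
d_HI = 2000 − 1465 = 535 mm.

535 mm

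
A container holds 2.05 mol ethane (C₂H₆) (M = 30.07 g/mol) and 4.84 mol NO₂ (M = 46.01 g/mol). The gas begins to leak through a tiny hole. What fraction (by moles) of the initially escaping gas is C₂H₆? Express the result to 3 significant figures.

The effusion rate of species i is ∝ p_i/√M_i ∝ n_i/√M_i.
Mole fraction of C₂H₆ in the effusate = (n_C₂H₆/√M_C₂H₆) / (n_C₂H₆/√M_C₂H₆ + n_NO₂/√M_NO₂)
= (2.05/√30.07) / (2.05/√30.07 + 4.84/√46.01) = 0.3738/(0.3738 + 0.7135) = 0.344.

0.344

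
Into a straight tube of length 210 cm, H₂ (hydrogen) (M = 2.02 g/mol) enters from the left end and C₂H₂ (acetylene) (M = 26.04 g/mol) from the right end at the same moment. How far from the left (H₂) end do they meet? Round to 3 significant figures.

Graham's law gives d_H₂/d_C₂H₂ = rate_H₂/rate_C₂H₂ = √(M_C₂H₂/M_H₂) = √(26.04/2.02) = 3.590.
With d_H₂ + d_C₂H₂ = 210 cm, d_C₂H₂ = 210/(1 + 3.590) = 45.75 cm.
d_H₂ = 210 − 45.75 = 164 cm.

164 cm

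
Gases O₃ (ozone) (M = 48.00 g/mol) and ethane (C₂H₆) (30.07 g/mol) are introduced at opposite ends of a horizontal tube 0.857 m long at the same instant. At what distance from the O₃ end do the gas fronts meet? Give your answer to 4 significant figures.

In equal time, each gas travels a distance ∝ its rate ∝ 1/√M, so d_O₃/d_C₂H₆ = √(M_C₂H₆/M_O₃) = √(30.07/48.00) = 0.7915.
With d_O₃ + d_C₂H₆ = 0.857 m, d_C₂H₆ = 0.857/(1 + 0.7915) = 0.4784 m.
d_O₃ = 0.857 − 0.4784 = 0.3786 m.

0.3786 m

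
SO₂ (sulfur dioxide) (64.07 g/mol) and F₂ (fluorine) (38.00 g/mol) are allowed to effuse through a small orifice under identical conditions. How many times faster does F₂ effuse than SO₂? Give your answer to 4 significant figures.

1.298

Since effusion rate ∝ 1/√M, rate_F₂/rate_SO₂ = √(M_SO₂/M_F₂) = √(64.07/38.00) = √1.686 = 1.298.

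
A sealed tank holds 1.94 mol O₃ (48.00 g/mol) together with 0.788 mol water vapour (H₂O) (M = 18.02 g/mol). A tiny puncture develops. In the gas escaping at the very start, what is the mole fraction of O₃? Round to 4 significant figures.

0.6013

Rate_i ∝ x_i/√M_i (Graham's law weighted by mole fraction), so the effusate composition follows n_i/√M_i.
So x_O₃ in the escaping gas = (n_O₃/√M_O₃) / Σ(n_i/√M_i)
= (1.94/√48.00) / (1.94/√48.00 + 0.788/√18.02) = 0.2800/(0.2800 + 0.1856) = 0.6013.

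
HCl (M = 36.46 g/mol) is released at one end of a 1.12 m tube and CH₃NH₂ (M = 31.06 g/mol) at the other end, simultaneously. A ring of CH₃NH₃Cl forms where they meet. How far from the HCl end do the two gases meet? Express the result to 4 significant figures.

Distances travelled in equal time are proportional to diffusion rates, so d_HCl/d_CH₃NH₂ = √(M_CH₃NH₂/M_HCl) = √(31.06/36.46) = 0.9230.
With d_HCl + d_CH₃NH₂ = 1.12 m, d_CH₃NH₂ = 1.12/(1 + 0.9230) = 0.5824 m.
d_HCl = 1.12 − 0.5824 = 0.5376 m.

0.5376 m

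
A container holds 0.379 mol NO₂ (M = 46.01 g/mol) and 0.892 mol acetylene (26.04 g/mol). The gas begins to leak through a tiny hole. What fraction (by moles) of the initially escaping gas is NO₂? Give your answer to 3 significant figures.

Rate_i ∝ x_i/√M_i (Graham's law weighted by mole fraction), so the effusate composition follows n_i/√M_i.
So x_NO₂ in the escaping gas = (n_NO₂/√M_NO₂) / Σ(n_i/√M_i)
= (0.379/√46.01) / (0.379/√46.01 + 0.892/√26.04) = 0.05587/(0.05587 + 0.1748) = 0.242.

0.242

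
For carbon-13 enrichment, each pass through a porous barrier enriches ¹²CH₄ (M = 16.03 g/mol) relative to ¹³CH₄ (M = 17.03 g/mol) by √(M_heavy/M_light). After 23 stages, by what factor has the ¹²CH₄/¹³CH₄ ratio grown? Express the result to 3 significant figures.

2.01

Each stage multiplies the ratio by α = √(17.03/16.03), so after 23 stages the overall factor is α^23 = (17.03/16.03)^(23/2).
= 1.06238^(23/2) = 2.01.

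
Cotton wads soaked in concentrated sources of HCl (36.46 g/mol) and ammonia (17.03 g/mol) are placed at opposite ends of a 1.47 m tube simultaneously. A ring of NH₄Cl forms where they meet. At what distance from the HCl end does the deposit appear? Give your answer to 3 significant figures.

0.597 m

Distances travelled in equal time are proportional to diffusion rates, so d_HCl/d_NH₃ = √(M_NH₃/M_HCl) = √(17.03/36.46) = 0.6834.
With d_HCl + d_NH₃ = 1.47 m, d_NH₃ = 1.47/(1 + 0.6834) = 0.8732 m.
d_HCl = 1.47 − 0.8732 = 0.597 m.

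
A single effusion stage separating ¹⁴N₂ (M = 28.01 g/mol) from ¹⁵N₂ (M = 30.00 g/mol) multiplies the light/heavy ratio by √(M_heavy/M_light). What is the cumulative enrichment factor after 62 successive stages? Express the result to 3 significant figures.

The single-stage factor is √(M_heavy/M_light), so 62 stages give [√(30.00/28.01)]^62 = (30.00/28.01)^(62/2).
= 1.07105^31 = 8.40.

8.40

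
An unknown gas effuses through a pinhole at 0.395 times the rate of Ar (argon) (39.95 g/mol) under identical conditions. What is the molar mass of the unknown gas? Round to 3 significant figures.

256 g/mol

Since effusion rate ∝ 1/√M, rate_X/rate_Ar = √(M_Ar/M_X).
0.395 = √(39.95/M_X)
M_X = 39.95 / 0.395² = 39.95 / 0.1560 = 256 g/mol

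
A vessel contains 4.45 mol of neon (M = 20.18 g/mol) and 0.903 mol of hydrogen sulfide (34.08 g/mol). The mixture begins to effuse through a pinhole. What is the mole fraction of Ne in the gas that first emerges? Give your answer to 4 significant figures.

0.8649

Effusion rate of each component ∝ n_i/√M_i (partial pressure × 1/√M).
Mole fraction of Ne in the effusate = (n_Ne/√M_Ne) / (n_Ne/√M_Ne + n_H₂S/√M_H₂S)
= (4.45/√20.18) / (4.45/√20.18 + 0.903/√34.08) = 0.9906/(0.9906 + 0.1547) = 0.8649.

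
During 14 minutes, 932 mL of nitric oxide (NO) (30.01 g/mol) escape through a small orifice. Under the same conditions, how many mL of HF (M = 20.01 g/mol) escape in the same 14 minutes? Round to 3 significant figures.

Graham's law gives rate_HF/rate_NO = √(M_NO/M_HF) = √(30.01/20.01) = √1.500 = 1.225.
So the volume for HF is 932 × 1.225 = 1140 mL.

1140 mL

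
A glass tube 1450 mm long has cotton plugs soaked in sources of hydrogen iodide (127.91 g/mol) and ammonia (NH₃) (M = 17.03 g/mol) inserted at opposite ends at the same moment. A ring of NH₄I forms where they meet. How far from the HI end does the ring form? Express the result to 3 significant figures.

388 mm

In equal time, each gas travels a distance ∝ its rate ∝ 1/√M, so d_HI/d_NH₃ = √(M_NH₃/M_HI) = √(17.03/127.91) = 0.3649.
With d_HI + d_NH₃ = 1450 mm, d_NH₃ = 1450/(1 + 0.3649) = 1062 mm.
d_HI = 1450 − 1062 = 388 mm.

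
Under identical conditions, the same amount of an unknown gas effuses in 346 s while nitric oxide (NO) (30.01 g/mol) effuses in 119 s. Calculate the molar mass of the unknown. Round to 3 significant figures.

By Graham's law, t_X/t_NO = √(M_X/M_NO).
346/119 = 2.908 = √(M_X/30.01)
M_X = 30.01 × 2.908² = 30.01 × 8.454 = 254 g/mol

254 g/mol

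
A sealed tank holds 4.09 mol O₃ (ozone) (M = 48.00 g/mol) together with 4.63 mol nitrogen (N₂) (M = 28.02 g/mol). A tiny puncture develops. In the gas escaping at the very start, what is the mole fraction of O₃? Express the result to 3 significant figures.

0.403

Effusion rate of each component ∝ n_i/√M_i (partial pressure × 1/√M).
So x_O₃ in the escaping gas = (n_O₃/√M_O₃) / Σ(n_i/√M_i)
= (4.09/√48.00) / (4.09/√48.00 + 4.63/√28.02) = 0.5903/(0.5903 + 0.8747) = 0.403.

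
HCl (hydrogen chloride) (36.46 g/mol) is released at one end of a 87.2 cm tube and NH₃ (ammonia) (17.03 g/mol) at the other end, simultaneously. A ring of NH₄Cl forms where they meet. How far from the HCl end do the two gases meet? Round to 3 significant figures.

Graham's law gives d_HCl/d_NH₃ = rate_HCl/rate_NH₃ = √(M_NH₃/M_HCl) = √(17.03/36.46) = 0.6834.
With d_HCl + d_NH₃ = 87.2 cm, d_NH₃ = 87.2/(1 + 0.6834) = 51.80 cm.
d_HCl = 87.2 − 51.80 = 35.4 cm.

35.4 cm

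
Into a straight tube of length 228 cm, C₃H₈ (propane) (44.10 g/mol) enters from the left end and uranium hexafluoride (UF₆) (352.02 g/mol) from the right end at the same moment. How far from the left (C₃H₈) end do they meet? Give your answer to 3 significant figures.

The fronts meet when d_C₃H₈ + d_UF₆ = L with d_C₃H₈/d_UF₆ = √(M_UF₆/M_C₃H₈) (Graham's law). Here √(M_UF₆/M_C₃H₈) = √(352.02/44.10) = 2.825.
With d_C₃H₈ + d_UF₆ = 228 cm, d_UF₆ = 228/(1 + 2.825) = 59.60 cm.
d_C₃H₈ = 228 − 59.60 = 168 cm.

168 cm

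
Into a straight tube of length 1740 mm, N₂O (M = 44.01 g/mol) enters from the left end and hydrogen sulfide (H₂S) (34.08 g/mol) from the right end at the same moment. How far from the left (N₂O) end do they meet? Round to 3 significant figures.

Graham's law gives d_N₂O/d_H₂S = rate_N₂O/rate_H₂S = √(M_H₂S/M_N₂O) = √(34.08/44.01) = 0.8800.
With d_N₂O + d_H₂S = 1740 mm, d_H₂S = 1740/(1 + 0.8800) = 925.5 mm.
d_N₂O = 1740 − 925.5 = 814 mm.

814 mm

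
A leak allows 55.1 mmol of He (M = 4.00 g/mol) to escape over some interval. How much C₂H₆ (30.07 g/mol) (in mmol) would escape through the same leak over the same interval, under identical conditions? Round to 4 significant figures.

Using Graham's law: rate_C₂H₆/rate_He = √(M_He/M_C₂H₆) = √(4.00/30.07) = √0.1330 = 0.3647.
So the amount for C₂H₆ is 55.1 × 0.3647 = 20.10 mmol.

20.10 mmol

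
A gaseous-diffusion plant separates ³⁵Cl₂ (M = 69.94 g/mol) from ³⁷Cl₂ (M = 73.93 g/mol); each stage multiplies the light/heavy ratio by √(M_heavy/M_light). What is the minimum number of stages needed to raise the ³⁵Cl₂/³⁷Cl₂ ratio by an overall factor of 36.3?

Single-stage factor α = √(73.93/69.94), so ln α = ½ ln(1.05705) = 0.02774.
Need α^N ≥ 36.3 ⇒ N ≥ ln(36.3) / ln α = 3.592 / 0.02774 = 129.48.
Rounding up, N = 130 stages.

130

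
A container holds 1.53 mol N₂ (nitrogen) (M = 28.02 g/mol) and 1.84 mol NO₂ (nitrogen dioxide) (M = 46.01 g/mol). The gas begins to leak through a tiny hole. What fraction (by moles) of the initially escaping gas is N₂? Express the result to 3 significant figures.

0.516

Each component's effusion rate ∝ (its partial pressure)·(1/√M) ∝ n_i/√M_i.
x_N₂(eff) = (n_N₂/√M_N₂) / (n_N₂/√M_N₂ + n_NO₂/√M_NO₂)
= (1.53/√28.02) / (1.53/√28.02 + 1.84/√46.01) = 0.2890/(0.2890 + 0.2713) = 0.516.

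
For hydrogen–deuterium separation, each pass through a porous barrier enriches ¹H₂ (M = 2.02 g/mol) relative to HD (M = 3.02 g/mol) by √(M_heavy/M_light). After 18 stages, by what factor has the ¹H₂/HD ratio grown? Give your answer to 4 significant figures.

Each stage multiplies the ratio by α = √(3.02/2.02), so after 18 stages the overall factor is α^18 = (3.02/2.02)^(18/2).
= 1.49505^9 = 37.32.

37.32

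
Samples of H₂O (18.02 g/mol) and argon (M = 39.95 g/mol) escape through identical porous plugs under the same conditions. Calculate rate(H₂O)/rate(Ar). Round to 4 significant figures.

Using Graham's law: rate_H₂O/rate_Ar = √(M_Ar/M_H₂O) = √(39.95/18.02) = √2.217 = 1.489.

1.489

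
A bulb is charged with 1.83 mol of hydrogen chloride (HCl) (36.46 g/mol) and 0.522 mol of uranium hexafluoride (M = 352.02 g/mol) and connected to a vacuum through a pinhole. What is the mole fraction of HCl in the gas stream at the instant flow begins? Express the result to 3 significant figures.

The effusion rate of species i is ∝ p_i/√M_i ∝ n_i/√M_i.
Mole fraction of HCl in the effusate = (n_HCl/√M_HCl) / (n_HCl/√M_HCl + n_UF₆/√M_UF₆)
= (1.83/√36.46) / (1.83/√36.46 + 0.522/√352.02) = 0.3031/(0.3031 + 0.02782) = 0.916.

0.916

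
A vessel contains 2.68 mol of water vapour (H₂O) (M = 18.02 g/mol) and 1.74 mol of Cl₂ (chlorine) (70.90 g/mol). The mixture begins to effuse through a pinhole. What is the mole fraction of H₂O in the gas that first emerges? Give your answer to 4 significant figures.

Rate_i ∝ x_i/√M_i (Graham's law weighted by mole fraction), so the effusate composition follows n_i/√M_i.
Mole fraction of H₂O in the effusate = (n_H₂O/√M_H₂O) / (n_H₂O/√M_H₂O + n_Cl₂/√M_Cl₂)
= (2.68/√18.02) / (2.68/√18.02 + 1.74/√70.90) = 0.6313/(0.6313 + 0.2066) = 0.7534.

0.7534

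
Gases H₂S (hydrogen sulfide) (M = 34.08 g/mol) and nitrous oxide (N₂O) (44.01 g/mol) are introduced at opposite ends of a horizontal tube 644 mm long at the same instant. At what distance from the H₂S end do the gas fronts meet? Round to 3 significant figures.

The fronts meet when d_H₂S + d_N₂O = L with d_H₂S/d_N₂O = √(M_N₂O/M_H₂S) (Graham's law). Here √(M_N₂O/M_H₂S) = √(44.01/34.08) = 1.136.
With d_H₂S + d_N₂O = 644 mm, d_N₂O = 644/(1 + 1.136) = 301.4 mm.
d_H₂S = 644 − 301.4 = 343 mm.

343 mm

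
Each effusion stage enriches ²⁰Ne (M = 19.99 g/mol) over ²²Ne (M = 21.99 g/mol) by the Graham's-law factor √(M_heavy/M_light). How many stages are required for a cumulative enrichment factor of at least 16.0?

59

Single-stage factor α = √(21.99/19.99), so ln α = ½ ln(1.10005) = 0.04768.
Need α^N ≥ 16.0 ⇒ N ≥ ln(16.0) / ln α = 2.773 / 0.04768 = 58.15.
Rounding up, N = 59 stages.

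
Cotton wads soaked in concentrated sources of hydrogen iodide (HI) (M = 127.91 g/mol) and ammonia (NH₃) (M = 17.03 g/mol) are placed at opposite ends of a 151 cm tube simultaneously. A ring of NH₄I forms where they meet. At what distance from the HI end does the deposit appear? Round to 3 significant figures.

40.4 cm

The fronts meet when d_HI + d_NH₃ = L with d_HI/d_NH₃ = √(M_NH₃/M_HI) (Graham's law). Here √(M_NH₃/M_HI) = √(17.03/127.91) = 0.3649.
With d_HI + d_NH₃ = 151 cm, d_NH₃ = 151/(1 + 0.3649) = 110.6 cm.
d_HI = 151 − 110.6 = 40.4 cm.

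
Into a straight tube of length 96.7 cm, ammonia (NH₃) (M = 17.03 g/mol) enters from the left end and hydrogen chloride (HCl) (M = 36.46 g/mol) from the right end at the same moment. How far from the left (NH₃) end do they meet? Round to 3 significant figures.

57.4 cm

Distances travelled in equal time are proportional to diffusion rates, so d_NH₃/d_HCl = √(M_HCl/M_NH₃) = √(36.46/17.03) = 1.463.
With d_NH₃ + d_HCl = 96.7 cm, d_HCl = 96.7/(1 + 1.463) = 39.26 cm.
d_NH₃ = 96.7 − 39.26 = 57.4 cm.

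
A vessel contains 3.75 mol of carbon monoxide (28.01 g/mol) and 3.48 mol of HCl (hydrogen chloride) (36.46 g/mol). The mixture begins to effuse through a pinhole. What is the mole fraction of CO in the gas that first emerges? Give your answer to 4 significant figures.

0.5515

Rate_i ∝ x_i/√M_i (Graham's law weighted by mole fraction), so the effusate composition follows n_i/√M_i.
x_CO(eff) = (n_CO/√M_CO) / (n_CO/√M_CO + n_HCl/√M_HCl)
= (3.75/√28.01) / (3.75/√28.01 + 3.48/√36.46) = 0.7086/(0.7086 + 0.5763) = 0.5515.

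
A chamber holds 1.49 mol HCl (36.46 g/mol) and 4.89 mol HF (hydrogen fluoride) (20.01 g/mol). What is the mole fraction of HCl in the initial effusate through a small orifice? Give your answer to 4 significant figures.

Effusion rate of each component ∝ n_i/√M_i (partial pressure × 1/√M).
So x_HCl in the escaping gas = (n_HCl/√M_HCl) / Σ(n_i/√M_i)
= (1.49/√36.46) / (1.49/√36.46 + 4.89/√20.01) = 0.2468/(0.2468 + 1.093) = 0.1842.

0.1842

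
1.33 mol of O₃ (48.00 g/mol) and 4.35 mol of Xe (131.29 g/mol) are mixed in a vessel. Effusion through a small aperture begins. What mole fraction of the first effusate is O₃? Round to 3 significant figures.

Effusion rate of each component ∝ n_i/√M_i (partial pressure × 1/√M).
So x_O₃ in the escaping gas = (n_O₃/√M_O₃) / Σ(n_i/√M_i)
= (1.33/√48.00) / (1.33/√48.00 + 4.35/√131.29) = 0.1920/(0.1920 + 0.3796) = 0.336.

0.336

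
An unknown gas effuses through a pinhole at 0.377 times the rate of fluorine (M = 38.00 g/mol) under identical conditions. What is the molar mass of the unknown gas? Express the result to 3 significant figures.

267 g/mol

By Graham's law, rate_X/rate_F₂ = √(M_F₂/M_X).
0.377 = √(38.00/M_X)
M_X = 38.00 / 0.377² = 38.00 / 0.1421 = 267 g/mol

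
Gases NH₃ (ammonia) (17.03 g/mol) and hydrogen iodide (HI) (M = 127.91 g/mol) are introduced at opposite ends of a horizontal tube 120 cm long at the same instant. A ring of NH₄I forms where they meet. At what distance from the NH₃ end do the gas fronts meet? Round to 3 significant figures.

87.9 cm

The fronts meet when d_NH₃ + d_HI = L with d_NH₃/d_HI = √(M_HI/M_NH₃) (Graham's law). Here √(M_HI/M_NH₃) = √(127.91/17.03) = 2.741.
With d_NH₃ + d_HI = 120 cm, d_HI = 120/(1 + 2.741) = 32.08 cm.
d_NH₃ = 120 − 32.08 = 87.9 cm.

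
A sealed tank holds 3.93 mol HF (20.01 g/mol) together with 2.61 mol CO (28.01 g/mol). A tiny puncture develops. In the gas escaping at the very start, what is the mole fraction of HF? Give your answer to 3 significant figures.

Effusion rate of each component ∝ n_i/√M_i (partial pressure × 1/√M).
Mole fraction of HF in the effusate = (n_HF/√M_HF) / (n_HF/√M_HF + n_CO/√M_CO)
= (3.93/√20.01) / (3.93/√20.01 + 2.61/√28.01) = 0.8786/(0.8786 + 0.4932) = 0.640.

0.640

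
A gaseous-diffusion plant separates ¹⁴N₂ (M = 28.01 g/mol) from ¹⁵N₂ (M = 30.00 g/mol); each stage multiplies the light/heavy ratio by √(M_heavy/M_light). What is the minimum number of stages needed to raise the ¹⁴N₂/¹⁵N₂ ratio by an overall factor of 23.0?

With α = √(30.00/28.01) per stage, ln α = ½ ln(1.07105) = 0.03432.
Need α^N ≥ 23.0 ⇒ N ≥ ln(23.0) / ln α = 3.135 / 0.03432 = 91.37.
Minimum whole number of stages: N = 92.

92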